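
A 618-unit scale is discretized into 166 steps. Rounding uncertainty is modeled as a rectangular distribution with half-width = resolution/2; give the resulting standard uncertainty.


resolution = range / divisions
resolution = 618 / 166 = 3.7228916
u_res = resolution / (2*sqrt(3))
u_res = 3.7228916 / 3.4641016
u_res = 1.0747

1.0747


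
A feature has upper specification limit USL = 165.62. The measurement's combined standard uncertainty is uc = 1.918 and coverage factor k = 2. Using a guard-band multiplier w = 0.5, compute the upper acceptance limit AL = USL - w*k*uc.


U = k * uc = 2 * 1.918 = 3.836
guard band g = w * U = 0.5 * 3.836 = 1.918
AL = USL - g = 165.62 - 1.918
AL = 163.7020

163.7020


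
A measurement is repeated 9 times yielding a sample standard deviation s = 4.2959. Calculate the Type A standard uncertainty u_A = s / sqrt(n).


u_A = s / sqrt(n)
u_A = 4.2959 / sqrt(9)
u_A = 4.2959 / 3
u_A = 1.4320

1.4320


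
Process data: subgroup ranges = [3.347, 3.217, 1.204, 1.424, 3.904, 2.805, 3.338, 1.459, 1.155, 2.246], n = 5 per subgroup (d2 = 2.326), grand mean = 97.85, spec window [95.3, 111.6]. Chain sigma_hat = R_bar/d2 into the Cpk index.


R_bar = (3.347 + 3.217 + 1.204 + 1.424 + 3.904 + 2.805 + 3.338 + 1.459 + 1.155 + 2.246) / 10 = 2.4099
sigma = R_bar / d2 = 2.4099 / 2.326 = 1.0360705
Cp = (USL - LSL)/(6*sigma) = (111.6 - 95.3)/(6*1.0360705) = 2.6221
Cpu = (111.6 - 97.85)/(3*1.0360705) = 4.4238
Cpl = (97.85 - 95.3)/(3*1.0360705) = 0.8204
Cpk = min(Cpu, Cpl) = 0.8204

0.8204


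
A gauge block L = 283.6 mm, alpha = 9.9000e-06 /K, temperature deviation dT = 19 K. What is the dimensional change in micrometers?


dL = L * alpha * dT
= 283.6 * 9.9000e-06 * 19
= 0.0533452 mm
dL_um = 0.0533452 * 1000 = 53.3452 um

53.3452


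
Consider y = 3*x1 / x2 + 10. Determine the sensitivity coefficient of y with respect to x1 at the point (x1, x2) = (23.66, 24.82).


y = 3*x1 / x2 + 10
dy/dx1 = 3/x2
Evaluate at x2 = 24.82: c1 = 3 / 24.82
c1 = 0.1209

0.1209


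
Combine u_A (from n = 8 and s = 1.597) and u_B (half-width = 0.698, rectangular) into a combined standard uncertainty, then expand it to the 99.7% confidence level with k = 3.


u_A = s / sqrt(n) = 1.597 / sqrt(8) = 0.56462476
u_B = half_width / sqrt(3) = 0.698 / sqrt(3) = 0.40299049
uc = sqrt(u_A^2 + u_B^2) = sqrt(0.56462476^2 + 0.40299049^2) = 0.69368758
U = k * uc = 3 * 0.69368758
U = 2.0811

2.0811


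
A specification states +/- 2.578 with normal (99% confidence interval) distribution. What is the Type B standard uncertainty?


u_B = half_width / 2.576
u_B = 2.578 / 2.576
u_B = 1.0008

1.0008


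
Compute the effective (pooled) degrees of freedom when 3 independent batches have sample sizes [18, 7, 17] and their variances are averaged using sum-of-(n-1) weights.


nu = sum_i (n_i - 1)
nu = ((18 - 1) + (7 - 1) + (17 - 1))
nu = 17 + 6 + 16
nu = 39

39


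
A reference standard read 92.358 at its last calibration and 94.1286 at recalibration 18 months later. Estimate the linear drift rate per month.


rate = (v2 - v1) / months
= (94.1286 - 92.358) / 18
= 1.7706 / 18
= 0.0984

0.0984


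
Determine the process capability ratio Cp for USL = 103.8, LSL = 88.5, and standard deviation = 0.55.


Cp = (USL - LSL) / (6 * sigma)
= (103.8 - 88.5) / (6 * 0.55)
= 15.3000 / 3.3000
= 4.6364

4.6364


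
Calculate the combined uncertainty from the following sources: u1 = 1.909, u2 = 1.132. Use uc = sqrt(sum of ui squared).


uc = sqrt(1.909^2 + 1.132^2)
uc = sqrt(4.925705)
uc = 2.2194

2.2194


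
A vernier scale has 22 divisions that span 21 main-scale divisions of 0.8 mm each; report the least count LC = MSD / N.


LC = MSD / n_div
= 0.8 / 22
= 0.0364

0.0364


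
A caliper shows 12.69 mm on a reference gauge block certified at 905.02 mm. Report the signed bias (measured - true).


Systematic error = measured - true
= 12.69 - 905.02
= -892.3300

-892.3300


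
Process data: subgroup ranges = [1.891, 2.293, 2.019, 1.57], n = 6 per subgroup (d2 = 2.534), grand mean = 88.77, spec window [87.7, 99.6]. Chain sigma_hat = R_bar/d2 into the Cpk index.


R_bar = (1.891 + 2.293 + 2.019 + 1.57) / 4 = 1.94325
sigma = R_bar / d2 = 1.94325 / 2.534 = 0.76687056
Cp = (USL - LSL)/(6*sigma) = (99.6 - 87.7)/(6*0.76687056) = 2.5863
Cpu = (99.6 - 88.77)/(3*0.76687056) = 4.7074
Cpl = (88.77 - 87.7)/(3*0.76687056) = 0.4651
Cpk = min(Cpu, Cpl) = 0.4651

0.4651


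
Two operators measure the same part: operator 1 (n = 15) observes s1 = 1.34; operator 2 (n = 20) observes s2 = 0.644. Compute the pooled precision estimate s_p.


s_p = sqrt(((n1-1)*s1^2 + (n2-1)*s2^2) / (n1+n2-2))
numerator = (15-1)*1.34^2 + (20-1)*0.644^2 = 25.1384 + 7.879984 = 33.018384
denominator = 15 + 20 - 2 = 33
s_p^2 = 33.018384 / 33 = 1.0005571
s_p = sqrt(1.0005571) = 1.0003

1.0003


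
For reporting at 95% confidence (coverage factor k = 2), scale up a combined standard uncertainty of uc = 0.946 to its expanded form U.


U = k * uc
U = 2 * 0.946
U = 1.8920

1.8920


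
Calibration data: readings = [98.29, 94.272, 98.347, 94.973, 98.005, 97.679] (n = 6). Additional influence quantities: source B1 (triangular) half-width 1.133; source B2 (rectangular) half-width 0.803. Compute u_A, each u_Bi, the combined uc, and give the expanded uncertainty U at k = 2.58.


mean = (98.29 + 94.272 + 98.347 + 94.973 + 98.005 + 97.679) / 6 = 96.92766667
s = sqrt(sum((x - mean)^2)/(n-1)) = 1.8148771
u_A = s / sqrt(n) = 1.8148771 / sqrt(6) = 0.74092047
u_B1 = 1.133 / sqrt(6) = 0.46254531
u_B2 = 0.803 / sqrt(3) = 0.46361227
uc = sqrt(0.74092047^2 + 0.46254531^2 + 0.46361227^2) = 0.98886179
U = k * uc = 2.58 * 0.98886179
U = 2.5513

2.5513


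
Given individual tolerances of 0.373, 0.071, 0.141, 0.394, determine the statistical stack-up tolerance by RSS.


RSS = sqrt(0.373^2 + 0.071^2 + 0.141^2 + 0.394^2)
= sqrt(0.319287)
= 0.5651

0.5651


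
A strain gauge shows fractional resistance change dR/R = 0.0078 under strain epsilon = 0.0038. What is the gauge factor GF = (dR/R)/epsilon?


GF = (dR/R) / epsilon
= 0.0078 / 0.0038
= 2.0526

2.0526


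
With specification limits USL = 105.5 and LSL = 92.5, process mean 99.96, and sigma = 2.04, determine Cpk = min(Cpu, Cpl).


Cpu = (USL - mean) / (3*sigma) = (105.5 - 99.96) / (3*2.04) = 0.9052
Cpl = (mean - LSL) / (3*sigma) = (99.96 - 92.5) / (3*2.04) = 1.2190
Cpk = min(Cpu, Cpl) = 0.9052

0.9052


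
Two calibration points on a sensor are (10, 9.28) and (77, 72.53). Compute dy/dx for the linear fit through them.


slope = (y2 - y1) / (x2 - x1)
= (72.53 - 9.28) / (77 - 10)
= 63.2500 / 67
= 0.9440

0.9440


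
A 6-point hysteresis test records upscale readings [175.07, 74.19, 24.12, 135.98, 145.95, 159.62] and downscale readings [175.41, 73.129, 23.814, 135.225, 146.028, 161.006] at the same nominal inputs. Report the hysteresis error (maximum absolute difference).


|175.07 - 175.41| = 0.3400
|74.19 - 73.129| = 1.0610
|24.12 - 23.814| = 0.3060
|135.98 - 135.225| = 0.7550
|145.95 - 146.028| = 0.0780
|159.62 - 161.006| = 1.3860
hysteresis = max(diffs) = 1.3860

1.3860


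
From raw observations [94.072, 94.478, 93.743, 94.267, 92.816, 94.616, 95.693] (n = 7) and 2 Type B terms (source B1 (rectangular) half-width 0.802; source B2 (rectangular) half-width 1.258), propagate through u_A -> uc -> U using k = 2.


mean = (94.072 + 94.478 + 93.743 + 94.267 + 92.816 + 94.616 + 95.693) / 7 = 94.24071429
s = sqrt(sum((x - mean)^2)/(n-1)) = 0.87682794
u_A = s / sqrt(n) = 0.87682794 / sqrt(7) = 0.33140981
u_B1 = 0.802 / sqrt(3) = 0.46303492
u_B2 = 1.258 / sqrt(3) = 0.72630664
uc = sqrt(0.33140981^2 + 0.46303492^2 + 0.72630664^2) = 0.92290581
U = k * uc = 2 * 0.92290581
U = 1.8458

1.8458


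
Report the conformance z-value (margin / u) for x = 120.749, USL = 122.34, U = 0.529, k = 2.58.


u = U / k = 0.529 / 2.58 = 0.20503876
margin = |USL - x| = |122.34 - 120.749| = 1.591
z = margin / u = 1.591 / 0.20503876
z = 7.7595

7.7595


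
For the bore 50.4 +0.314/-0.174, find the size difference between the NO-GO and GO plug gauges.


GO = nominal - lower_tol (smallest hole = maximum material condition)
GO = 50.4 - 0.174 = 50.226
NO-GO = nominal + upper_tol (largest hole = least material condition)
NO-GO = 50.4 + 0.314 = 50.714
spread = NO-GO - GO = 50.714 - 50.226 = 0.4880

0.4880


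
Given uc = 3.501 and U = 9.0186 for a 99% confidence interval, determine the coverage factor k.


k = U / uc
k = 9.0186 / 3.501
k = 2.576

2.576


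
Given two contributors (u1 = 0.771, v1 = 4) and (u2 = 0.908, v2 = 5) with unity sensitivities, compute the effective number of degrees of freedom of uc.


uc = sqrt(u1^2 + u2^2) = sqrt(0.771^2 + 0.908^2) = 1.191178
v_eff = uc^4 / (u1^4/v1 + u2^4/v2)
= 1.191178^4 / (0.771^4/4 + 0.908^4/5)
= 2.0132915 / 0.2242882
v_eff = 8.9764

8.9764


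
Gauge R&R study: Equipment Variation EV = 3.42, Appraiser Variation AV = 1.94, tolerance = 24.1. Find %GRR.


GRR = sqrt(EV^2 + AV^2) = sqrt(3.42^2 + 1.94^2) = 3.9319207
%GRR = GRR / tol * 100 = 3.9319207 / 24.1 * 100
%GRR = 16.3150

16.3150


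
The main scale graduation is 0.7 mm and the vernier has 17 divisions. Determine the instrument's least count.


LC = MSD / n_div
= 0.7 / 17
= 0.0412

0.0412


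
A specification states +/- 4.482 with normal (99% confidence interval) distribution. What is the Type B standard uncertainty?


u_B = half_width / 2.576
u_B = 4.482 / 2.576
u_B = 1.7399

1.7399


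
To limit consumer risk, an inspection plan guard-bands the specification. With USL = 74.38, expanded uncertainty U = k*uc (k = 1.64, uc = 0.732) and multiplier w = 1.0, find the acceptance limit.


U = k * uc = 1.64 * 0.732 = 1.20048
guard band g = w * U = 1.0 * 1.20048 = 1.20048
AL = USL - g = 74.38 - 1.20048
AL = 73.1795

73.1795


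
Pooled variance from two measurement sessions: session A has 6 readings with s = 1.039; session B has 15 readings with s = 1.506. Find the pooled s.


s_p = sqrt(((n1-1)*s1^2 + (n2-1)*s2^2) / (n1+n2-2))
numerator = (6-1)*1.039^2 + (15-1)*1.506^2 = 5.397605 + 31.752504 = 37.150109
denominator = 6 + 15 - 2 = 19
s_p^2 = 37.150109 / 19 = 1.9552689
s_p = sqrt(1.9552689) = 1.3983

1.3983


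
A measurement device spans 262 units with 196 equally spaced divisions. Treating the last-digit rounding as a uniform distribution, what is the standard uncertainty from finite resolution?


resolution = range / divisions
resolution = 262 / 196 = 1.3367347
u_res = resolution / (2*sqrt(3))
u_res = 1.3367347 / 3.4641016
u_res = 0.3859

0.3859


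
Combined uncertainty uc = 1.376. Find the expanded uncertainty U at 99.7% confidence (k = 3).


U = k * uc
U = 3 * 1.376
U = 4.1280

4.1280


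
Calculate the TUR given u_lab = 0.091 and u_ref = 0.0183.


TUR = u_lab / u_ref
= 0.091 / 0.0183
= 4.9727

4.9727


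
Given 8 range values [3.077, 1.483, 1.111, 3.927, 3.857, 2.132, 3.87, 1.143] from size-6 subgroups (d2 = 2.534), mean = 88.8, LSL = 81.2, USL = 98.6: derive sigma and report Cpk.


R_bar = (3.077 + 1.483 + 1.111 + 3.927 + 3.857 + 2.132 + 3.87 + 1.143) / 8 = 2.575
sigma = R_bar / d2 = 2.575 / 2.534 = 1.01618
Cp = (USL - LSL)/(6*sigma) = (98.6 - 81.2)/(6*1.01618) = 2.8538
Cpu = (98.6 - 88.8)/(3*1.01618) = 3.2147
Cpl = (88.8 - 81.2)/(3*1.01618) = 2.4930
Cpk = min(Cpu, Cpl) = 2.4930

2.4930


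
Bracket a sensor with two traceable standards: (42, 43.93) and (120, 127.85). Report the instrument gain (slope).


slope = (y2 - y1) / (x2 - x1)
= (127.85 - 43.93) / (120 - 42)
= 83.9200 / 78
= 1.0759

1.0759


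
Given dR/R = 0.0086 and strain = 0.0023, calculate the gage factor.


GF = (dR/R) / epsilon
= 0.0086 / 0.0023
= 3.7391

3.7391


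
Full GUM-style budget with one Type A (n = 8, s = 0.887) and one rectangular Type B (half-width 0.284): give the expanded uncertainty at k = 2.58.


u_A = s / sqrt(n) = 0.887 / sqrt(8) = 0.31360186
u_B = half_width / sqrt(3) = 0.284 / sqrt(3) = 0.16396748
uc = sqrt(u_A^2 + u_B^2) = sqrt(0.31360186^2 + 0.16396748^2) = 0.35388057
U = k * uc = 2.58 * 0.35388057
U = 0.9130

0.9130


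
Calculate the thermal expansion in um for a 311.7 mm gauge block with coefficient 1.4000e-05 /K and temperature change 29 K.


dL = L * alpha * dT
= 311.7 * 1.4000e-05 * 29
= 0.1265502 mm
dL_um = 0.1265502 * 1000 = 126.5502 um

126.5502


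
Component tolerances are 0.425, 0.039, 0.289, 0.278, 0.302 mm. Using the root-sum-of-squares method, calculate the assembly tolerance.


RSS = sqrt(0.425^2 + 0.039^2 + 0.289^2 + 0.278^2 + 0.302^2)
= sqrt(0.434155)
= 0.6589

0.6589


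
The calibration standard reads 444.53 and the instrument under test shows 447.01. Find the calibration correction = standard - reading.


Correction = standard - reading
= 444.53 - 447.01
= -2.4800

-2.4800


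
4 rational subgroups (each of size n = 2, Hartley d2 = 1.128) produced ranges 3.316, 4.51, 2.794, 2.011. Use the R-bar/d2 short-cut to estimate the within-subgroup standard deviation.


R_bar = (3.316 + 4.51 + 2.794 + 2.011) / 4
R_bar = 12.631 / 4 = 3.15775
sigma_hat = R_bar / d2 = 3.15775 / 1.128 = 2.7994

2.7994


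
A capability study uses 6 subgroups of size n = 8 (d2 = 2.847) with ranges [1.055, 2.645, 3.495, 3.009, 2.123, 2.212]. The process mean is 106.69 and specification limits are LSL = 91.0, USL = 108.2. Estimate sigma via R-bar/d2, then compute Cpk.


R_bar = (1.055 + 2.645 + 3.495 + 3.009 + 2.123 + 2.212) / 6 = 2.4231667
sigma = R_bar / d2 = 2.4231667 / 2.847 = 0.85112986
Cp = (USL - LSL)/(6*sigma) = (108.2 - 91.0)/(6*0.85112986) = 3.3681
Cpu = (108.2 - 106.69)/(3*0.85112986) = 0.5914
Cpl = (106.69 - 91.0)/(3*0.85112986) = 6.1448
Cpk = min(Cpu, Cpl) = 0.5914

0.5914


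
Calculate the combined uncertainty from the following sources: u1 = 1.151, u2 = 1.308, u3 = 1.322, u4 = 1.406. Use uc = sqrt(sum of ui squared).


uc = sqrt(1.151^2 + 1.308^2 + 1.322^2 + 1.406^2)
uc = sqrt(6.760185)
uc = 2.6000

2.6000


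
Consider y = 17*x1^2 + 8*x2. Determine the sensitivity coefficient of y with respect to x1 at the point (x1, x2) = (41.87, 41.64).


y = 17*x1^2 + 8*x2
dy/dx1 = 2*17*x1
Evaluate at x1 = 41.87: c1 = 34 * 41.87
c1 = 1423.5800

1423.5800


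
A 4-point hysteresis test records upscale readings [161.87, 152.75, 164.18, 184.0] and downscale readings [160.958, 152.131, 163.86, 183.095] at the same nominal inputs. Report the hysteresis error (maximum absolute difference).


|161.87 - 160.958| = 0.9120
|152.75 - 152.131| = 0.6190
|164.18 - 163.86| = 0.3200
|184.0 - 183.095| = 0.9050
hysteresis = max(diffs) = 0.9120

0.9120


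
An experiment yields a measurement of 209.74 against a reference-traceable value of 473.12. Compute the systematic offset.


Systematic error = measured - true
= 209.74 - 473.12
= -263.3800

-263.3800


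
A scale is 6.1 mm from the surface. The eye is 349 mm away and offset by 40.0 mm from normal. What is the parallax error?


error = h * offset / d
= 6.1 * 40.0 / 349
= 0.6991

0.6991


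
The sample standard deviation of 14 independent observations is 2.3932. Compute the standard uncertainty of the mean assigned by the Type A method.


u_A = s / sqrt(n)
u_A = 2.3932 / sqrt(14)
u_A = 2.3932 / 3.7416574
u_A = 0.6396

0.6396


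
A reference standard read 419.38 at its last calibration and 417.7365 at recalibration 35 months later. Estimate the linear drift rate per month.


rate = (v2 - v1) / months
= (417.7365 - 419.38) / 35
= -1.6435 / 35
= -0.0470

-0.0470


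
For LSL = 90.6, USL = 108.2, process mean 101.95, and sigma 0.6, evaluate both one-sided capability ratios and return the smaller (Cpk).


Cpu = (USL - mean) / (3*sigma) = (108.2 - 101.95) / (3*0.6) = 3.4722
Cpl = (mean - LSL) / (3*sigma) = (101.95 - 90.6) / (3*0.6) = 6.3056
Cpk = min(Cpu, Cpl) = 3.4722

3.4722


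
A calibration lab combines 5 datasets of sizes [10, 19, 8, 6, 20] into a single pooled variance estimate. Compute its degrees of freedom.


nu = sum_i (n_i - 1)
nu = ((10 - 1) + (19 - 1) + (8 - 1) + (6 - 1) + (20 - 1))
nu = 9 + 18 + 7 + 5 + 19
nu = 58

58


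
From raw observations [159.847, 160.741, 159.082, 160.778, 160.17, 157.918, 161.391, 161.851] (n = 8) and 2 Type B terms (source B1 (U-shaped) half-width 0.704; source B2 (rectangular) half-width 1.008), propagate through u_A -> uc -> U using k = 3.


mean = (159.847 + 160.741 + 159.082 + 160.778 + 160.17 + 157.918 + 161.391 + 161.851) / 8 = 160.22225
s = sqrt(sum((x - mean)^2)/(n-1)) = 1.2733557
u_A = s / sqrt(n) = 1.2733557 / sqrt(8) = 0.45019923
u_B1 = 0.704 / sqrt(2) = 0.49780317
u_B2 = 1.008 / sqrt(3) = 0.58196907
uc = sqrt(0.45019923^2 + 0.49780317^2 + 0.58196907^2) = 0.88835541
U = k * uc = 3 * 0.88835541
U = 2.6651

2.6651


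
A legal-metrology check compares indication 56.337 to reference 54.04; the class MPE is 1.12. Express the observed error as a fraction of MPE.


e = indication - reference = 56.337 - 54.04 = 2.2970
|e| = 2.2970
ratio = |e| / MPE = 2.2970 / 1.12
ratio = 2.0509

2.0509


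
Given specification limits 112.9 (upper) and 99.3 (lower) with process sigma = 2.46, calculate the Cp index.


Cp = (USL - LSL) / (6 * sigma)
= (112.9 - 99.3) / (6 * 2.46)
= 13.6000 / 14.7600
= 0.9214

0.9214


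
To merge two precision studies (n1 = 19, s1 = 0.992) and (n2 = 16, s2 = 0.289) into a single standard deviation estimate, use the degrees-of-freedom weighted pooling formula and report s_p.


s_p = sqrt(((n1-1)*s1^2 + (n2-1)*s2^2) / (n1+n2-2))
numerator = (19-1)*0.992^2 + (16-1)*0.289^2 = 17.713152 + 1.252815 = 18.965967
denominator = 19 + 16 - 2 = 33
s_p^2 = 18.965967 / 33 = 0.57472627
s_p = sqrt(0.57472627) = 0.7581

0.7581


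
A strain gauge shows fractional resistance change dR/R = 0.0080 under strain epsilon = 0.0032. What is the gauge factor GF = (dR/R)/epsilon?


GF = (dR/R) / epsilon
= 0.0080 / 0.0032
= 2.5000

2.5000


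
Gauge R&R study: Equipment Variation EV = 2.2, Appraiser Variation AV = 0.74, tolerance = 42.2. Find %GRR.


GRR = sqrt(EV^2 + AV^2) = sqrt(2.2^2 + 0.74^2) = 2.3211204
%GRR = GRR / tol * 100 = 2.3211204 / 42.2 * 100
%GRR = 5.5003

5.5003


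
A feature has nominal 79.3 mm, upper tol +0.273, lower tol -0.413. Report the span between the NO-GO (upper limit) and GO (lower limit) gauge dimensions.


GO = nominal - lower_tol (smallest hole = maximum material condition)
GO = 79.3 - 0.413 = 78.887
NO-GO = nominal + upper_tol (largest hole = least material condition)
NO-GO = 79.3 + 0.273 = 79.573
spread = NO-GO - GO = 79.573 - 78.887 = 0.6860

0.6860


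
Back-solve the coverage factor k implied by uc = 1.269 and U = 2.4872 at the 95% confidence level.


k = U / uc
k = 2.4872 / 1.269
k = 1.96

1.96


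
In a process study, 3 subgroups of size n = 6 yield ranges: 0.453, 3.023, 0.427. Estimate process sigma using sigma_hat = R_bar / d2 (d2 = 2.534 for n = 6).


R_bar = (0.453 + 3.023 + 0.427) / 3
R_bar = 3.903 / 3 = 1.301
sigma_hat = R_bar / d2 = 1.301 / 2.534 = 0.5134

0.5134


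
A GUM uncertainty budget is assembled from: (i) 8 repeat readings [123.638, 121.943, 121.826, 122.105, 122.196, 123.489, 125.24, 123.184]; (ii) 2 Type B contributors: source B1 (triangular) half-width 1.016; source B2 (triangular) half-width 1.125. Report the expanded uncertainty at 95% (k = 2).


mean = (123.638 + 121.943 + 121.826 + 122.105 + 122.196 + 123.489 + 125.24 + 123.184) / 8 = 122.952625
s = sqrt(sum((x - mean)^2)/(n-1)) = 1.1724597
u_A = s / sqrt(n) = 1.1724597 / sqrt(8) = 0.4145271
u_B1 = 1.016 / sqrt(6) = 0.41478026
u_B2 = 1.125 / sqrt(6) = 0.45927933
uc = sqrt(0.4145271^2 + 0.41478026^2 + 0.45927933^2) = 0.74485763
U = k * uc = 2 * 0.74485763
U = 1.4897

1.4897


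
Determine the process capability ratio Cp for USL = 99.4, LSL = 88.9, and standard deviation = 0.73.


Cp = (USL - LSL) / (6 * sigma)
= (99.4 - 88.9) / (6 * 0.73)
= 10.5000 / 4.3800
= 2.3973

2.3973


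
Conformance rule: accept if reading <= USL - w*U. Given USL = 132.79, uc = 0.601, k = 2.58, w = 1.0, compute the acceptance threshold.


U = k * uc = 2.58 * 0.601 = 1.55058
guard band g = w * U = 1.0 * 1.55058 = 1.55058
AL = USL - g = 132.79 - 1.55058
AL = 131.2394

131.2394


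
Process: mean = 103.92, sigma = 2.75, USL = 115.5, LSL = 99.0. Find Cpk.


Cpu = (USL - mean) / (3*sigma) = (115.5 - 103.92) / (3*2.75) = 1.4036
Cpl = (mean - LSL) / (3*sigma) = (103.92 - 99.0) / (3*2.75) = 0.5964
Cpk = min(Cpu, Cpl) = 0.5964

0.5964


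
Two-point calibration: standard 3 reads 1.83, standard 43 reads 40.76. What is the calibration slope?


slope = (y2 - y1) / (x2 - x1)
= (40.76 - 1.83) / (43 - 3)
= 38.9300 / 40
= 0.9732

0.9732


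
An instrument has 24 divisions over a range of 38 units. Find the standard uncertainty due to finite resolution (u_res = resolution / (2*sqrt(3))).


resolution = range / divisions
resolution = 38 / 24 = 1.5833333
u_res = resolution / (2*sqrt(3))
u_res = 1.5833333 / 3.4641016
u_res = 0.4571

0.4571


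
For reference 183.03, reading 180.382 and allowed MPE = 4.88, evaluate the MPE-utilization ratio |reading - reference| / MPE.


e = indication - reference = 180.382 - 183.03 = -2.6480
|e| = 2.6480
ratio = |e| / MPE = 2.6480 / 4.88
ratio = 0.5426

0.5426


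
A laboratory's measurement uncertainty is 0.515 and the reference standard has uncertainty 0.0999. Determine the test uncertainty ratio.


TUR = u_lab / u_ref
= 0.515 / 0.0999
= 5.1552

5.1552


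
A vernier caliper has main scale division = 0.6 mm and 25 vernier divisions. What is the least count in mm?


LC = MSD / n_div
= 0.6 / 25
= 0.0240

0.0240


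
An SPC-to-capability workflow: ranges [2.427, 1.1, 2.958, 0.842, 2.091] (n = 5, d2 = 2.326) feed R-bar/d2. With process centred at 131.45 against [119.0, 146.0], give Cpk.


R_bar = (2.427 + 1.1 + 2.958 + 0.842 + 2.091) / 5 = 1.8836
sigma = R_bar / d2 = 1.8836 / 2.326 = 0.80980224
Cp = (USL - LSL)/(6*sigma) = (146.0 - 119.0)/(6*0.80980224) = 5.5569
Cpu = (146.0 - 131.45)/(3*0.80980224) = 5.9891
Cpl = (131.45 - 119.0)/(3*0.80980224) = 5.1247
Cpk = min(Cpu, Cpl) = 5.1247

5.1247


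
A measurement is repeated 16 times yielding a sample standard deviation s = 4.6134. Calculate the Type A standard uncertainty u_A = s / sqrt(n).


u_A = s / sqrt(n)
u_A = 4.6134 / sqrt(16)
u_A = 4.6134 / 4
u_A = 1.1534

1.1534


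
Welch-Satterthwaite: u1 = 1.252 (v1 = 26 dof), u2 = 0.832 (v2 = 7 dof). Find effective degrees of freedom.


uc = sqrt(u1^2 + u2^2) = sqrt(1.252^2 + 0.832^2) = 1.5032392
v_eff = uc^4 / (u1^4/v1 + u2^4/v2)
= 1.5032392^4 / (1.252^4/26 + 0.832^4/7)
= 5.1063711 / 0.16295608
v_eff = 31.3359

31.3359


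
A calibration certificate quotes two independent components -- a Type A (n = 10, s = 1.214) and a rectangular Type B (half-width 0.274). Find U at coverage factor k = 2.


u_A = s / sqrt(n) = 1.214 / sqrt(10) = 0.38390051
u_B = half_width / sqrt(3) = 0.274 / sqrt(3) = 0.15819397
uc = sqrt(u_A^2 + u_B^2) = sqrt(0.38390051^2 + 0.15819397^2) = 0.41521673
U = k * uc = 2 * 0.41521673
U = 0.8304

0.8304


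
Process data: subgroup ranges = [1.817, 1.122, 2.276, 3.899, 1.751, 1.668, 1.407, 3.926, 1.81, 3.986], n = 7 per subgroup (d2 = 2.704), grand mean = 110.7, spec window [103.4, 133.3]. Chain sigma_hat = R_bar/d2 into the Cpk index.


R_bar = (1.817 + 1.122 + 2.276 + 3.899 + 1.751 + 1.668 + 1.407 + 3.926 + 1.81 + 3.986) / 10 = 2.3662
sigma = R_bar / d2 = 2.3662 / 2.704 = 0.87507396
Cp = (USL - LSL)/(6*sigma) = (133.3 - 103.4)/(6*0.87507396) = 5.6948
Cpu = (133.3 - 110.7)/(3*0.87507396) = 8.6088
Cpl = (110.7 - 103.4)/(3*0.87507396) = 2.7807
Cpk = min(Cpu, Cpl) = 2.7807

2.7807


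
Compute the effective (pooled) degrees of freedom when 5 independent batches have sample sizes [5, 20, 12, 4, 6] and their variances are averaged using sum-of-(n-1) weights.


nu = sum_i (n_i - 1)
nu = ((5 - 1) + (20 - 1) + (12 - 1) + (4 - 1) + (6 - 1))
nu = 4 + 19 + 11 + 3 + 5
nu = 42

42


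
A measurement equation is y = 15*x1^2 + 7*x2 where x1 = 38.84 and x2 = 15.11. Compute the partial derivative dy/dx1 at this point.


y = 15*x1^2 + 7*x2
dy/dx1 = 2*15*x1
Evaluate at x1 = 38.84: c1 = 30 * 38.84
c1 = 1165.2000

1165.2000


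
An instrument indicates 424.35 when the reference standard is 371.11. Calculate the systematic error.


Systematic error = measured - true
= 424.35 - 371.11
= 53.2400

53.2400


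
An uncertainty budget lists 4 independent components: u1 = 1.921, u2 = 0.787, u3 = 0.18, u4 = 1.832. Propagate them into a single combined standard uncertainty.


uc = sqrt(1.921^2 + 0.787^2 + 0.18^2 + 1.832^2)
uc = sqrt(7.698234)
uc = 2.7746

2.7746


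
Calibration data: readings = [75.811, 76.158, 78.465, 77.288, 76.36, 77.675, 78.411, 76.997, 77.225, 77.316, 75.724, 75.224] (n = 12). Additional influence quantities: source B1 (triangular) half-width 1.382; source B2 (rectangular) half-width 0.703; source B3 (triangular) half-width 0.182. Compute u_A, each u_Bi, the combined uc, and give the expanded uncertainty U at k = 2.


mean = (75.811 + 76.158 + 78.465 + 77.288 + 76.36 + 77.675 + 78.411 + 76.997 + 77.225 + 77.316 + 75.724 + 75.224) / 12 = 76.88783333
s = sqrt(sum((x - mean)^2)/(n-1)) = 1.0440248
u_A = s / sqrt(n) = 1.0440248 / sqrt(12) = 0.301384
u_B1 = 1.382 / sqrt(6) = 0.56419914
u_B2 = 0.703 / sqrt(3) = 0.40587724
u_B3 = 0.182 / sqrt(6) = 0.074301189
uc = sqrt(0.301384^2 + 0.56419914^2 + 0.40587724^2 + 0.074301189^2) = 0.76118985
U = k * uc = 2 * 0.76118985
U = 1.5224

1.5224


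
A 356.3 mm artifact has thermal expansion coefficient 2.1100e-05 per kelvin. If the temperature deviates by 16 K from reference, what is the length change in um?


dL = L * alpha * dT
= 356.3 * 2.1100e-05 * 16
= 0.1202869 mm
dL_um = 0.1202869 * 1000 = 120.2869 um

120.2869


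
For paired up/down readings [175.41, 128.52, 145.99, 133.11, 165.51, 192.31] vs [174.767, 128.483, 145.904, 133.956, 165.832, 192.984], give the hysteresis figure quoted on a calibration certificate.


|175.41 - 174.767| = 0.6430
|128.52 - 128.483| = 0.0370
|145.99 - 145.904| = 0.0860
|133.11 - 133.956| = 0.8460
|165.51 - 165.832| = 0.3220
|192.31 - 192.984| = 0.6740
hysteresis = max(diffs) = 0.8460

0.8460


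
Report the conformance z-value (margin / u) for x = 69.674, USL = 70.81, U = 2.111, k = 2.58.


u = U / k = 2.111 / 2.58 = 0.81821705
margin = |USL - x| = |70.81 - 69.674| = 1.136
z = margin / u = 1.136 / 0.81821705
z = 1.3884

1.3884


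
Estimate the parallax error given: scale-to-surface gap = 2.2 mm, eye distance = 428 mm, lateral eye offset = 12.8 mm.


error = h * offset / d
= 2.2 * 12.8 / 428
= 0.0658

0.0658


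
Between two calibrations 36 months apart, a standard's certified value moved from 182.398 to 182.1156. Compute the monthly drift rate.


rate = (v2 - v1) / months
= (182.1156 - 182.398) / 36
= -0.2824 / 36
= -0.0078

-0.0078


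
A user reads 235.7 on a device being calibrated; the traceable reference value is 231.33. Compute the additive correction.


Correction = standard - reading
= 231.33 - 235.7
= -4.3700

-4.3700


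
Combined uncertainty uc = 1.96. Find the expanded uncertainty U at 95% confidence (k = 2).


U = k * uc
U = 2 * 1.96
U = 3.9200

3.9200


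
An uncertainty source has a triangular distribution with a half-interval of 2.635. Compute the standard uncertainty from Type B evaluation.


u_B = half_width / sqrt(6)
u_B = 2.635 / 2.4494897
u_B = 1.0757

1.0757


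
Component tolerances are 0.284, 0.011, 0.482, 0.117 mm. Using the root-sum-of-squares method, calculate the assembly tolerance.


RSS = sqrt(0.284^2 + 0.011^2 + 0.482^2 + 0.117^2)
= sqrt(0.32679)
= 0.5717

0.5717


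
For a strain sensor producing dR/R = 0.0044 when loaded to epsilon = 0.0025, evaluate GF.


GF = (dR/R) / epsilon
= 0.0044 / 0.0025
= 1.7600

1.7600


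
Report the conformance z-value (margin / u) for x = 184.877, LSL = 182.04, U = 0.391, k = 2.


u = U / k = 0.391 / 2 = 0.1955
margin = |LSL - x| = |182.04 - 184.877| = 2.837
z = margin / u = 2.837 / 0.1955
z = 14.5115

14.5115


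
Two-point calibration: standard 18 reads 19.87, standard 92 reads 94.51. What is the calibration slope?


slope = (y2 - y1) / (x2 - x1)
= (94.51 - 19.87) / (92 - 18)
= 74.6400 / 74
= 1.0086

1.0086


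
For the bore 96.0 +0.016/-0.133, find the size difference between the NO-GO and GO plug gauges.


GO = nominal - lower_tol (smallest hole = maximum material condition)
GO = 96.0 - 0.133 = 95.867
NO-GO = nominal + upper_tol (largest hole = least material condition)
NO-GO = 96.0 + 0.016 = 96.016
spread = NO-GO - GO = 96.016 - 95.867 = 0.1490

0.1490


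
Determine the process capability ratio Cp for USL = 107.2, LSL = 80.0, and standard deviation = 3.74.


Cp = (USL - LSL) / (6 * sigma)
= (107.2 - 80.0) / (6 * 3.74)
= 27.2000 / 22.4400
= 1.2121

1.2121


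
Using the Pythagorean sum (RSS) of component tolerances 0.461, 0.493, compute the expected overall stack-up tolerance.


RSS = sqrt(0.461^2 + 0.493^2)
= sqrt(0.45557)
= 0.6750

0.6750


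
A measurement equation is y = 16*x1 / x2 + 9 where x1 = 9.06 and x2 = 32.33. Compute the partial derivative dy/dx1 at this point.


y = 16*x1 / x2 + 9
dy/dx1 = 16/x2
Evaluate at x2 = 32.33: c1 = 16 / 32.33
c1 = 0.4949

0.4949


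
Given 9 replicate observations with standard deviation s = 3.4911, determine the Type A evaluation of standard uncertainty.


u_A = s / sqrt(n)
u_A = 3.4911 / sqrt(9)
u_A = 3.4911 / 3
u_A = 1.1637

1.1637


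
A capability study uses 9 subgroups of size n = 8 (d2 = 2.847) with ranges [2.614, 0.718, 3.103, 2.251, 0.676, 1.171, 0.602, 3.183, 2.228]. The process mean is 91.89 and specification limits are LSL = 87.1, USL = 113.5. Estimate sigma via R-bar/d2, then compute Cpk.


R_bar = (2.614 + 0.718 + 3.103 + 2.251 + 0.676 + 1.171 + 0.602 + 3.183 + 2.228) / 9 = 1.8384444
sigma = R_bar / d2 = 1.8384444 / 2.847 = 0.64574795
Cp = (USL - LSL)/(6*sigma) = (113.5 - 87.1)/(6*0.64574795) = 6.8138
Cpu = (113.5 - 91.89)/(3*0.64574795) = 11.1550
Cpl = (91.89 - 87.1)/(3*0.64574795) = 2.4726
Cpk = min(Cpu, Cpl) = 2.4726

2.4726


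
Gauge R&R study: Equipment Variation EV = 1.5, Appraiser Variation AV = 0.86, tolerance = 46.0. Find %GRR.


GRR = sqrt(EV^2 + AV^2) = sqrt(1.5^2 + 0.86^2) = 1.729046
%GRR = GRR / tol * 100 = 1.729046 / 46.0 * 100
%GRR = 3.7588

3.7588


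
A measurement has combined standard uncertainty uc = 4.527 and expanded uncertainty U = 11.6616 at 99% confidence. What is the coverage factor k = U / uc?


k = U / uc
k = 11.6616 / 4.527
k = 2.576

2.576


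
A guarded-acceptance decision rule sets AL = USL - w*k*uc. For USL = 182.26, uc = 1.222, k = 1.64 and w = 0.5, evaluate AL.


U = k * uc = 1.64 * 1.222 = 2.00408
guard band g = w * U = 0.5 * 2.00408 = 1.00204
AL = USL - g = 182.26 - 1.00204
AL = 181.2580

181.2580


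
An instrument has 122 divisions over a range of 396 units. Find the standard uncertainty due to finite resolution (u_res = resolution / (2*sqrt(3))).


resolution = range / divisions
resolution = 396 / 122 = 3.2459016
u_res = resolution / (2*sqrt(3))
u_res = 3.2459016 / 3.4641016
u_res = 0.9370

0.9370


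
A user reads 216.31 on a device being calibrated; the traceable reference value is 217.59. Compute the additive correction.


Correction = standard - reading
= 217.59 - 216.31
= 1.2800

1.2800


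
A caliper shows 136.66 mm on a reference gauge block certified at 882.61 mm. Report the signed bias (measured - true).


Systematic error = measured - true
= 136.66 - 882.61
= -745.9500

-745.9500


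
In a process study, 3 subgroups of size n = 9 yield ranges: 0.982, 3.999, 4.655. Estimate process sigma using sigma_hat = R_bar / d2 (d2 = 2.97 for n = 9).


R_bar = (0.982 + 3.999 + 4.655) / 3
R_bar = 9.636 / 3 = 3.212
sigma_hat = R_bar / d2 = 3.212 / 2.97 = 1.0815

1.0815


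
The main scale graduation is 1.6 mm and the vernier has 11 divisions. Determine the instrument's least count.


LC = MSD / n_div
= 1.6 / 11
= 0.1455

0.1455


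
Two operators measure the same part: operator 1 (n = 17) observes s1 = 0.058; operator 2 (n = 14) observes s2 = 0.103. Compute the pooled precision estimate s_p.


s_p = sqrt(((n1-1)*s1^2 + (n2-1)*s2^2) / (n1+n2-2))
numerator = (17-1)*0.058^2 + (14-1)*0.103^2 = 0.053824 + 0.137917 = 0.191741
denominator = 17 + 14 - 2 = 29
s_p^2 = 0.191741 / 29 = 0.0066117586
s_p = sqrt(0.0066117586) = 0.0813

0.0813


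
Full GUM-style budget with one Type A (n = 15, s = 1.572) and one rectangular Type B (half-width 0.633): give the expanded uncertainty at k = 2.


u_A = s / sqrt(n) = 1.572 / sqrt(15) = 0.40588865
u_B = half_width / sqrt(3) = 0.633 / sqrt(3) = 0.36546272
uc = sqrt(u_A^2 + u_B^2) = sqrt(0.40588865^2 + 0.36546272^2) = 0.54617634
U = k * uc = 2 * 0.54617634
U = 1.0924

1.0924


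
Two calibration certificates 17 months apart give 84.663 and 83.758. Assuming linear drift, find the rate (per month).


rate = (v2 - v1) / months
= (83.758 - 84.663) / 17
= -0.9050 / 17
= -0.0532

-0.0532


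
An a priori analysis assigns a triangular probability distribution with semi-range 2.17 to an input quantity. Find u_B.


u_B = half_width / sqrt(6)
u_B = 2.17 / 2.4494897
u_B = 0.8859

0.8859


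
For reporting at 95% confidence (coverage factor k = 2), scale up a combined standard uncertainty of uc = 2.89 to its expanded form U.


U = k * uc
U = 2 * 2.89
U = 5.7800

5.7800


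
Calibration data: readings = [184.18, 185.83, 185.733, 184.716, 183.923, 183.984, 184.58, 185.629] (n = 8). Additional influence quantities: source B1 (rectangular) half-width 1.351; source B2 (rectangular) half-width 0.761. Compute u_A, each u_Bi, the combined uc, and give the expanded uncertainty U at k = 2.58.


mean = (184.18 + 185.83 + 185.733 + 184.716 + 183.923 + 183.984 + 184.58 + 185.629) / 8 = 184.821875
s = sqrt(sum((x - mean)^2)/(n-1)) = 0.80086051
u_A = s / sqrt(n) = 0.80086051 / sqrt(8) = 0.28314695
u_B1 = 1.351 / sqrt(3) = 0.78000021
u_B2 = 0.761 / sqrt(3) = 0.43936355
uc = sqrt(0.28314695^2 + 0.78000021^2 + 0.43936355^2) = 0.93894241
U = k * uc = 2.58 * 0.93894241
U = 2.4225

2.4225


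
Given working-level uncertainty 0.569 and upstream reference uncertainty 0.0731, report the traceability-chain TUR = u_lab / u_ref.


TUR = u_lab / u_ref
= 0.569 / 0.0731
= 7.7839

7.7839


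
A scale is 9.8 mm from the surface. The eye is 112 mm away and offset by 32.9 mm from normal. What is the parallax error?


error = h * offset / d
= 9.8 * 32.9 / 112
= 2.8788

2.8788


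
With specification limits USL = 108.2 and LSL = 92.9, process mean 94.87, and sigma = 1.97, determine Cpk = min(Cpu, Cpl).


Cpu = (USL - mean) / (3*sigma) = (108.2 - 94.87) / (3*1.97) = 2.2555
Cpl = (mean - LSL) / (3*sigma) = (94.87 - 92.9) / (3*1.97) = 0.3333
Cpk = min(Cpu, Cpl) = 0.3333

0.3333


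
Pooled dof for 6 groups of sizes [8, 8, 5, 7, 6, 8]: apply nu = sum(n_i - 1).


nu = sum_i (n_i - 1)
nu = ((8 - 1) + (8 - 1) + (5 - 1) + (7 - 1) + (6 - 1) + (8 - 1))
nu = 7 + 7 + 4 + 6 + 5 + 7
nu = 36

36


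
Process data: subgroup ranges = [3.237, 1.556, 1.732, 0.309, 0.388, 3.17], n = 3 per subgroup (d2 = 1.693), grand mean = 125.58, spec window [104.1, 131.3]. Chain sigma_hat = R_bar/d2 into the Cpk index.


R_bar = (3.237 + 1.556 + 1.732 + 0.309 + 0.388 + 3.17) / 6 = 1.732
sigma = R_bar / d2 = 1.732 / 1.693 = 1.023036
Cp = (USL - LSL)/(6*sigma) = (131.3 - 104.1)/(6*1.023036) = 4.4313
Cpu = (131.3 - 125.58)/(3*1.023036) = 1.8637
Cpl = (125.58 - 104.1)/(3*1.023036) = 6.9988
Cpk = min(Cpu, Cpl) = 1.8637

1.8637


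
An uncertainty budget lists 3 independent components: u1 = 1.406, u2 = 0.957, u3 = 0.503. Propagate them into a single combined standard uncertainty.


uc = sqrt(1.406^2 + 0.957^2 + 0.503^2)
uc = sqrt(3.145694)
uc = 1.7736

1.7736


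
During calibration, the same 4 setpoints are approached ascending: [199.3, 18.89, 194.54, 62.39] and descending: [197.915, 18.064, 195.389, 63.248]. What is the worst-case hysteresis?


|199.3 - 197.915| = 1.3850
|18.89 - 18.064| = 0.8260
|194.54 - 195.389| = 0.8490
|62.39 - 63.248| = 0.8580
hysteresis = max(diffs) = 1.3850

1.3850


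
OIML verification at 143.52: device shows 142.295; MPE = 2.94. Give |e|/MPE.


e = indication - reference = 142.295 - 143.52 = -1.2250
|e| = 1.2250
ratio = |e| / MPE = 1.2250 / 2.94
ratio = 0.4167

0.4167


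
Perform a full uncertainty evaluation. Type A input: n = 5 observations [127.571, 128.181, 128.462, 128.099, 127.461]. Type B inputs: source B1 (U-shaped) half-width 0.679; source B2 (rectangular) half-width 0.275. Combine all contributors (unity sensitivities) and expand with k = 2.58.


mean = (127.571 + 128.181 + 128.462 + 128.099 + 127.461) / 5 = 127.9548
s = sqrt(sum((x - mean)^2)/(n-1)) = 0.424368
u_A = s / sqrt(n) = 0.424368 / sqrt(5) = 0.18978314
u_B1 = 0.679 / sqrt(2) = 0.4801255
u_B2 = 0.275 / sqrt(3) = 0.15877132
uc = sqrt(0.18978314^2 + 0.4801255^2 + 0.15877132^2) = 0.5401356
U = k * uc = 2.58 * 0.5401356
U = 1.3935

1.3935


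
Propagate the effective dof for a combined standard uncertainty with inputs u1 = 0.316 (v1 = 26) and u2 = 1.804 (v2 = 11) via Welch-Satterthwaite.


uc = sqrt(u1^2 + u2^2) = sqrt(0.316^2 + 1.804^2) = 1.8314672
v_eff = uc^4 / (u1^4/v1 + u2^4/v2)
= 1.8314672^4 / (0.316^4/26 + 1.804^4/11)
= 11.251141 / 0.96322201
v_eff = 11.6807

11.6807


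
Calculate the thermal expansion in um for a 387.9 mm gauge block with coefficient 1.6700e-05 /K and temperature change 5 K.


dL = L * alpha * dT
= 387.9 * 1.6700e-05 * 5
= 0.0323896 mm
dL_um = 0.0323896 * 1000 = 32.3896 um

32.3896


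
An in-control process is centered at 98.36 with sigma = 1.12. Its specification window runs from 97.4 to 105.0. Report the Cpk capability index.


Cpu = (USL - mean) / (3*sigma) = (105.0 - 98.36) / (3*1.12) = 1.9762
Cpl = (mean - LSL) / (3*sigma) = (98.36 - 97.4) / (3*1.12) = 0.2857
Cpk = min(Cpu, Cpl) = 0.2857

0.2857


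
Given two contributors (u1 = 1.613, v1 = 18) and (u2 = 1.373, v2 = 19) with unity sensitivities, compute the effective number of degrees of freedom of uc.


uc = sqrt(u1^2 + u2^2) = sqrt(1.613^2 + 1.373^2) = 2.1182299
v_eff = uc^4 / (u1^4/v1 + u2^4/v2)
= 2.1182299^4 / (1.613^4/18 + 1.373^4/19)
= 20.132253 / 0.56310421
v_eff = 35.7523

35.7523


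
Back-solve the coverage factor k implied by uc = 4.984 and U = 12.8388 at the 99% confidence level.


k = U / uc
k = 12.8388 / 4.984
k = 2.576

2.576


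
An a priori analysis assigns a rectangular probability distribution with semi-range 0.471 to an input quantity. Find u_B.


u_B = half_width / sqrt(3)
u_B = 0.471 / 1.7320508
u_B = 0.2719

0.2719


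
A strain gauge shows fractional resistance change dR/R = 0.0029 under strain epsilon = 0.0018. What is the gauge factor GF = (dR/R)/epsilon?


GF = (dR/R) / epsilon
= 0.0029 / 0.0018
= 1.6111

1.6111


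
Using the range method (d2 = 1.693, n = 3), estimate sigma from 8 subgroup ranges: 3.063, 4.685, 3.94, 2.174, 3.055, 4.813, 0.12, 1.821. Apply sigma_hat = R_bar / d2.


R_bar = (3.063 + 4.685 + 3.94 + 2.174 + 3.055 + 4.813 + 0.12 + 1.821) / 8
R_bar = 23.671 / 8 = 2.958875
sigma_hat = R_bar / d2 = 2.958875 / 1.693 = 1.7477

1.7477


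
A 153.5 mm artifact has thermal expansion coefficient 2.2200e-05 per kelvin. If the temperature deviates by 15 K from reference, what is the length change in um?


dL = L * alpha * dT
= 153.5 * 2.2200e-05 * 15
= 0.0511155 mm
dL_um = 0.0511155 * 1000 = 51.1155 um

51.1155


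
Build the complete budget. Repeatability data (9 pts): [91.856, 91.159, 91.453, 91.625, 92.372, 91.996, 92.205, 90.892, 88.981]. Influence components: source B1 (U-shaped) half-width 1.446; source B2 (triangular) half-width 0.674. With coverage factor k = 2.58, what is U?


mean = (91.856 + 91.159 + 91.453 + 91.625 + 92.372 + 91.996 + 92.205 + 90.892 + 88.981) / 9 = 91.39322222
s = sqrt(sum((x - mean)^2)/(n-1)) = 1.0232722
u_A = s / sqrt(n) = 1.0232722 / sqrt(9) = 0.34109073
u_B1 = 1.446 / sqrt(2) = 1.0224764
u_B2 = 0.674 / sqrt(6) = 0.27515935
uc = sqrt(0.34109073^2 + 1.0224764^2 + 0.27515935^2) = 1.1124359
U = k * uc = 2.58 * 1.1124359
U = 2.8701

2.8701
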